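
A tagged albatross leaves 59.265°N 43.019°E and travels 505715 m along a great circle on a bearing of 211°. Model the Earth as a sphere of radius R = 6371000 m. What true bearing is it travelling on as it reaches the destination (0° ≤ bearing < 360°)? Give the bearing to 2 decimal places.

final bearing 207.54°

Angular distance δ = d/R = 505715 / 6371000 = 0.079378 rad.
Converting: φ₁ = 1.034369 rad, θ = 3.682645 rad.
sin φ₂ = sin φ₁ cos δ + cos φ₁ sin δ cos θ = (0.859540)(0.996851) + (0.511068)(0.079294)(-0.857167) = 0.822097
φ₂ = asin(0.822097) = 0.965085 rad = 55.295°.
Δλ = atan2( sin θ sin δ cos φ₁ , cos δ − sin φ₁ sin φ₂ ) = atan2(-0.020872, 0.290226) = -0.071792 rad = -4.113°.
λ₂ = λ₁ + Δλ = 38.906°.
The forward bearing on arrival equals the back-azimuth from the destination plus 180°.
Back-azimuth from P₂ (55.30°, 38.91°) to P₁ (59.27°, 43.02°), with Δλ' = λ₁ − λ₂ = 4.11°: atan2( sin Δλ' cos φ₁ , cos φ₂ sin φ₁ − sin φ₂ cos φ₁ cos Δλ' ) = 27.54°.
Final bearing = (27.54° + 180°) mod 360° = 207.54°.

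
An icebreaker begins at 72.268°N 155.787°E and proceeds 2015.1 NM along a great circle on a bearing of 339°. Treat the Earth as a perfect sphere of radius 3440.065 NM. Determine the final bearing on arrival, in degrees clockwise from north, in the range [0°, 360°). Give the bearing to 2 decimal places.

final bearing 200.65°

Angular distance δ = d/R = 2015.1 / 3440.065 = 0.585774 rad.
Start latitude φ₁ = 1.261315 rad; initial bearing θ = 5.916666 rad.
Applying the spherical law of cosines for sides, sin φ₂ = sin φ₁ cos δ + cos φ₁ sin δ cos θ = 0.950890, so φ₂ = 71.969°.
Then Δλ = atan2(-0.060341, -0.072430) = -2.446997 rad, from sin θ sin δ cos φ₁ over cos δ − sin φ₁ sin φ₂.
Hence λ₂ = 155.787° + -140.203° = 15.584°.
The forward bearing on arrival equals the back-azimuth from the destination plus 180°.
Back-azimuth from P₂ (71.97°, 15.58°) to P₁ (72.27°, 155.79°), with Δλ' = λ₁ − λ₂ = 140.20°: atan2( sin Δλ' cos φ₁ , cos φ₂ sin φ₁ − sin φ₂ cos φ₁ cos Δλ' ) = 20.65°.
Final bearing = (20.65° + 180°) mod 360° = 200.65°.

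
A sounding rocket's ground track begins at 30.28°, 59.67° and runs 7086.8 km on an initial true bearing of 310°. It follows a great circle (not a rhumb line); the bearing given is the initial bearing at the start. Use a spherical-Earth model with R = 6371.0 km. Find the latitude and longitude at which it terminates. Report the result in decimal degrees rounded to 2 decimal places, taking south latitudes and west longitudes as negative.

latitude 46.13°, longitude -22.74°

Angular distance δ = d/R = 7086.8 / 6371 = 1.112353 rad.
With φ₁ = 30.28° = 0.528486 rad and θ = 310° = 5.410521 rad:
Destination latitude: φ₂ = arcsin( sin φ₁ cos δ + cos φ₁ sin δ cos θ ) = arcsin(0.720922) = 46.13°.
Then Δλ = atan2(-0.593226, 0.079045) = -1.438331 rad, from sin θ sin δ cos φ₁ over cos δ − sin φ₁ sin φ₂.
λ₂ = λ₁ + Δλ = -22.74°.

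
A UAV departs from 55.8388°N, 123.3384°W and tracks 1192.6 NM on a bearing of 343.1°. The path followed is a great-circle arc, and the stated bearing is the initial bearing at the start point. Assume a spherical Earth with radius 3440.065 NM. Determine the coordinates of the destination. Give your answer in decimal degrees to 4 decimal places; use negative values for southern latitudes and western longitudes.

latitude 73.9012°, longitude -144.2058°

The arc subtends δ = 1192.6/3440.065 = 0.346679 rad at the centre.
With φ₁ = 55.8388° = 0.974571 rad and θ = 343.1° = 5.988225 rad:
sin φ₂ = sin φ₁ cos δ + cos φ₁ sin δ cos θ = (0.827461)(0.940506) + (0.561523)(0.339777)(0.956814) = 0.960785
φ₂ = asin(0.960785) = 1.289819 rad = 73.9012°.
Δλ = atan2( sin θ sin δ cos φ₁ , cos δ − sin φ₁ sin φ₂ ) = atan2(-0.055464, 0.145494) = -0.364204 rad = -20.8674°.
λ₂ = -123.3384° + -20.8674° = -144.2058°.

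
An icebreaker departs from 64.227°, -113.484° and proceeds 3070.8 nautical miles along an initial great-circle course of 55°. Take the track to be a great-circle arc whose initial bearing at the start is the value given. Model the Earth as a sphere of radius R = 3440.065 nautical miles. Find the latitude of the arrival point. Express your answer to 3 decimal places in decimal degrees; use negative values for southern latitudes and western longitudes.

latitude 49.390°

Central angle δ = d/R = 0.892658 rad.
Converting: φ₁ = 1.120973 rad, θ = 0.959931 rad.
sin φ₂ = sin φ₁ cos δ + cos φ₁ sin δ cos θ = (0.900524)(0.627345) + (0.434807)(0.778742)(0.573576) = 0.759153
φ₂ = asin(0.759153) = 0.862011 rad = 49.390°.
Δλ = atan2( sin θ sin δ cos φ₁ , cos δ − sin φ₁ sin φ₂ ) = atan2(0.277367, -0.056291) = 1.771024 rad = 101.472°.
λ₂ = -113.484° + 101.472° = -12.012°.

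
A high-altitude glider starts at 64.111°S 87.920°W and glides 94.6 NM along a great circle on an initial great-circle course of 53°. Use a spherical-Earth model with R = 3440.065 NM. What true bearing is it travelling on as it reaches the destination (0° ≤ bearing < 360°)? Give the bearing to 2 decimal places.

final bearing 50.50°

The arc subtends δ = 94.6/3440.065 = 0.027499 rad at the centre.
Converting: φ₁ = -1.118948 rad, θ = 0.925025 rad.
sin φ₂ = sin φ₁ cos δ + cos φ₁ sin δ cos θ = (-0.899642)(0.999622) + (0.436629)(0.027496)(0.601815) = -0.892076
φ₂ = asin(-0.892076) = -1.101919 rad = -63.135°.
For the longitude increment, Δλ = atan2( sin θ sin δ cos φ₁, cos δ − sin φ₁ sin φ₂ ) = atan2(0.009588, 0.197073) = 2.785°.
Hence λ₂ = -87.920° + 2.785° = -85.135°.
The forward bearing on arrival equals the back-azimuth from the destination plus 180°.
Back-azimuth from P₂ (-63.14°, -85.13°) to P₁ (-64.11°, -87.92°), with Δλ' = λ₁ − λ₂ = -2.79°: atan2( sin Δλ' cos φ₁ , cos φ₂ sin φ₁ − sin φ₂ cos φ₁ cos Δλ' ) = 230.50°.
Final bearing = (230.50° + 180°) mod 360° = 50.50°.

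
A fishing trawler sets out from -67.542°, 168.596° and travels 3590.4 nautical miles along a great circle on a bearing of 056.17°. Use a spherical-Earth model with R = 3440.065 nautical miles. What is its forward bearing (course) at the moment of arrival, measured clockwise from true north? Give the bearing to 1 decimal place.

final bearing 19.3°

Central angle δ = d/R = 1.043701 rad.
Start latitude φ₁ = -1.178830 rad; initial bearing θ = 0.980351 rad.
Destination latitude: φ₂ = arcsin( sin φ₁ cos δ + cos φ₁ sin δ cos θ ) = arcsin(-0.281067) = -16.324°.
Δλ = atan2( sin θ sin δ cos φ₁ , cos δ − sin φ₁ sin φ₂ ) = atan2(0.274259, 0.243274) = 0.845197 rad = 48.426°.
λ₂ = 168.596° + 48.426° = 217.022°, normalized to (−180°, 180°] → -142.978°.
The forward bearing on arrival equals the back-azimuth from the destination plus 180°.
Back-azimuth from P₂ (-16.3°, -143.0°) to P₁ (-67.5°, 168.6°), with Δλ' = λ₁ − λ₂ = 311.6°: atan2( sin Δλ' cos φ₁ , cos φ₂ sin φ₁ − sin φ₂ cos φ₁ cos Δλ' ) = 199.3°.
Final bearing = (199.3° + 180°) mod 360° = 19.3°.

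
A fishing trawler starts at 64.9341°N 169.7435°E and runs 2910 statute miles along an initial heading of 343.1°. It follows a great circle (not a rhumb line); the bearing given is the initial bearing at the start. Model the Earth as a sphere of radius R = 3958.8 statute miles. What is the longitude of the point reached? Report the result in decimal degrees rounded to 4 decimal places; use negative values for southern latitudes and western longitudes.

longitude 25.8814°

δ = 2910/3958.8 = 0.735071 rad (42.1165°).
With φ₁ = 64.9341° = 1.133314 rad and θ = 343.1° = 5.988225 rad:
sin φ₂ = sin φ₁ cos δ + cos φ₁ sin δ cos θ = (0.905821)(0.741783) + (0.423660)(0.670640)(0.956814) = 0.943776
φ₂ = asin(0.943776) = 1.233872 rad = 70.6957°.
Δλ = atan2( sin θ sin δ cos φ₁ , cos δ − sin φ₁ sin φ₂ ) = atan2(-0.082595, -0.113109) = -2.510867 rad = -143.8621°.
Hence λ₂ = 169.7435° + -143.8621° = 25.8814°.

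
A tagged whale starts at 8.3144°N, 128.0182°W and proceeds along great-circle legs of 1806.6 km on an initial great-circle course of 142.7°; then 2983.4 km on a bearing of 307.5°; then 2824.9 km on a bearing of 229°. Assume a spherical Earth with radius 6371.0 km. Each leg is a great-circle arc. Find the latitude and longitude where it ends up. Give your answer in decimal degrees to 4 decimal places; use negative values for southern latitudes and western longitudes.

Apply the spherical direct solution leg by leg, carrying full precision between legs.
Leg 1: from (8.3144°, -128.0182°), δ = 1806.6/6371 = 0.283566 rad, θ = 142.7° → φ = -4.6684°, λ = -118.2241°.
Leg 2: from (-4.6684°, -118.2241°), δ = 2983.4/6371 = 0.468278 rad, θ = 307.5° → φ = 11.6086°, λ = -139.6660°.
Leg 3: from (11.6086°, -139.6660°), δ = 2824.9/6371 = 0.443400 rad, θ = 229° → φ = -5.3900°, λ = -158.6448°.

latitude -5.3900°, longitude -158.6448°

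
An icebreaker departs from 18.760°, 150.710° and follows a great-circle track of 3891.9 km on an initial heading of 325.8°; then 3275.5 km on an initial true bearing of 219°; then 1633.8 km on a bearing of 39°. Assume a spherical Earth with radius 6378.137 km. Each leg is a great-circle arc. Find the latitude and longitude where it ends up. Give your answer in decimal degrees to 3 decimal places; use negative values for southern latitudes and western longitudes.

Apply the spherical direct solution leg by leg, carrying full precision between legs.
Leg 1: from (18.760°, 150.710°), δ = 3891.9/6378.137 = 0.610194 rad, θ = 325.8° → φ = 45.425°, λ = 123.393°.
Leg 2: from (45.425°, 123.393°), δ = 3275.5/6378.137 = 0.513551 rad, θ = 219° → φ = 20.639°, λ = 104.101°.
Leg 3: from (20.639°, 104.101°), δ = 1633.8/6378.137 = 0.256156 rad, θ = 39° → φ = 31.685°, λ = 114.901°.

latitude 31.685°, longitude 114.901°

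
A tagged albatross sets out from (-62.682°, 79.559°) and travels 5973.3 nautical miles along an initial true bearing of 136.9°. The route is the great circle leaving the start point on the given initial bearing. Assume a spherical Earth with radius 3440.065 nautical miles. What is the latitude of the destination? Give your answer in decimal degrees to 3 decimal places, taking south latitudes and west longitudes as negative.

latitude -10.606°

Central angle δ = d/R = 1.736392 rad.
Start latitude φ₁ = -1.094007 rad; initial bearing θ = 2.389356 rad.
Applying the spherical law of cosines for sides, sin φ₂ = sin φ₁ cos δ + cos φ₁ sin δ cos θ = -0.184053, so φ₂ = -10.606°.
Δλ = atan2( sin θ sin δ cos φ₁ , cos δ − sin φ₁ sin φ₂ ) = atan2(0.309284, -0.328366) = 2.386110 rad = 136.714°.
λ₂ = 79.559° + 136.714° = 216.273°, normalized to (−180°, 180°] → -143.727°.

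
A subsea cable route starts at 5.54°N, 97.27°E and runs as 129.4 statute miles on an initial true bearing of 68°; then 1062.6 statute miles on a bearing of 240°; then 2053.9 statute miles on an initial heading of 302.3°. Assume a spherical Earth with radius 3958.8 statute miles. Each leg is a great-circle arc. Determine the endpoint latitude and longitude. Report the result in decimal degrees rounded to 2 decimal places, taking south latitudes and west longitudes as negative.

Apply the spherical direct solution leg by leg, carrying full precision between legs.
Leg 1: from (5.54°, 97.27°), δ = 129.4/3958.8 = 0.032687 rad, θ = 68° → φ = 6.24°, λ = 99.02°.
Leg 2: from (6.24°, 99.02°), δ = 1062.6/3958.8 = 0.268415 rad, θ = 240° → φ = -1.55°, λ = 85.73°.
Leg 3: from (-1.55°, 85.73°), δ = 2053.9/3958.8 = 0.518819 rad, θ = 302.3° → φ = 13.97°, λ = 60.15°.

latitude 13.97°, longitude 60.15°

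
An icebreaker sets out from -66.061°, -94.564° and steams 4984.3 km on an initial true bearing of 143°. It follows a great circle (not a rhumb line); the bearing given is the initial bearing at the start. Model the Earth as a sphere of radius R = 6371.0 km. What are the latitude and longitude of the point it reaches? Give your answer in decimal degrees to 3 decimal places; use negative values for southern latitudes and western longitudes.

δ = 4984.3/6371 = 0.782342 rad (44.8249°).
Start latitude φ₁ = -1.152982 rad; initial bearing θ = 2.495821 rad.
Destination latitude: φ₂ = arcsin( sin φ₁ cos δ + cos φ₁ sin δ cos θ ) = arcsin(-0.876694) = -61.246°.
Δλ = atan2( sin θ sin δ cos φ₁ , cos δ − sin φ₁ sin φ₂ ) = atan2(0.172143, -0.092014) = 2.061679 rad = 118.125°.
Hence λ₂ = -94.564° + 118.125° = 23.561°.

latitude -61.246°, longitude 23.561°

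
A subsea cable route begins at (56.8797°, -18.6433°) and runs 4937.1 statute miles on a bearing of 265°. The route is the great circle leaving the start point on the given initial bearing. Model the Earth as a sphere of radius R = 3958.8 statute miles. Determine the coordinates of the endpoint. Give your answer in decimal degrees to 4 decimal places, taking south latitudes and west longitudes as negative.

latitude 12.7812°, longitude -94.2153°

The arc subtends δ = 4937.1/3958.8 = 1.247120 rad at the centre.
Start latitude φ₁ = 0.992738 rad; initial bearing θ = 4.625123 rad.
Destination latitude: φ₂ = arcsin( sin φ₁ cos δ + cos φ₁ sin δ cos θ ) = arcsin(0.221229) = 12.7812°.
Δλ = atan2( sin θ sin δ cos φ₁ , cos δ − sin φ₁ sin φ₂ ) = atan2(-0.516054, 0.132769) = -1.318981 rad = -75.5720°.
λ₂ = -18.6433° + -75.5720° = -94.2153°.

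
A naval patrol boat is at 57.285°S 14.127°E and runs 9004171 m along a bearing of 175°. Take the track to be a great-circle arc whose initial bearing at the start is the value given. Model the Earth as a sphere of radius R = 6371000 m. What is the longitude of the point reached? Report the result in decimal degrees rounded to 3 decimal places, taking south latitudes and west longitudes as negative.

longitude -172.481°

Central angle δ = d/R = 1.413306 rad.
With φ₁ = -57.285° = -0.999812 rad and θ = 175° = 3.054326 rad:
Destination latitude: φ₂ = arcsin( sin φ₁ cos δ + cos φ₁ sin δ cos θ ) = arcsin(-0.663701) = -41.583°.
Δλ = atan2( sin θ sin δ cos φ₁ , cos δ − sin φ₁ sin φ₂ ) = atan2(0.046521, -0.401578) = 3.026260 rad = 173.392°.
λ₂ = 14.127° + 173.392° = 187.519°, normalized to (−180°, 180°] → -172.481°.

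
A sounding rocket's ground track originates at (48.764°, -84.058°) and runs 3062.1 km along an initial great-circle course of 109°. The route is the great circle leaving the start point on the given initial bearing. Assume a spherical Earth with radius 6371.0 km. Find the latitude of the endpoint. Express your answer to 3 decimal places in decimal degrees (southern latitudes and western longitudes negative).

δ = 3062.1/6371 = 0.480631 rad (27.5381°).
With φ₁ = 48.764° = 0.851092 rad and θ = 109° = 1.902409 rad:
sin φ₂ = sin φ₁ cos δ + cos φ₁ sin δ cos θ = (0.752001)(0.886703) + (0.659162)(0.462339)(-0.325568) = 0.567583
φ₂ = asin(0.567583) = 0.603567 rad = 34.582°.
For the longitude increment, Δλ = atan2( sin θ sin δ cos φ₁, cos δ − sin φ₁ sin φ₂ ) = atan2(0.288153, 0.459881) = 32.070°.
λ₂ = -84.058° + 32.070° = -51.988°.

latitude 34.582°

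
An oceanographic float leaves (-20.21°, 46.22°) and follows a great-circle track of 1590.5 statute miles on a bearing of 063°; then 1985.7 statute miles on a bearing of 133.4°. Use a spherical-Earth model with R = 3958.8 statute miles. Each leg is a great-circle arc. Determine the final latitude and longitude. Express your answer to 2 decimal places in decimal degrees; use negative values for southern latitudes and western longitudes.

Apply the spherical direct solution leg by leg, carrying full precision between legs.
Leg 1: from (-20.21°, 46.22°), δ = 1590.5/3958.8 = 0.401763 rad, θ = 63° → φ = -8.71°, λ = 66.86°.
Leg 2: from (-8.71°, 66.86°), δ = 1985.7/3958.8 = 0.501591 rad, θ = 133.4° → φ = -27.34°, λ = 90.02°.

latitude -27.34°, longitude 90.02°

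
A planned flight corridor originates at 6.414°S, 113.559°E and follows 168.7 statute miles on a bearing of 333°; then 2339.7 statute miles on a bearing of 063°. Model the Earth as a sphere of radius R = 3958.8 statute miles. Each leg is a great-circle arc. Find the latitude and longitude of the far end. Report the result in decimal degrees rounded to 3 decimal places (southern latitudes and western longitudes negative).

Apply the spherical direct solution leg by leg, carrying full precision between legs.
Leg 1: from (-6.414°, 113.559°), δ = 168.7/3958.8 = 0.042614 rad, θ = 333° → φ = -4.237°, λ = 112.448°.
Leg 2: from (-4.237°, 112.448°), δ = 2339.7/3958.8 = 0.591012 rad, θ = 63° → φ = 11.006°, λ = 142.830°.

latitude 11.006°, longitude 142.830°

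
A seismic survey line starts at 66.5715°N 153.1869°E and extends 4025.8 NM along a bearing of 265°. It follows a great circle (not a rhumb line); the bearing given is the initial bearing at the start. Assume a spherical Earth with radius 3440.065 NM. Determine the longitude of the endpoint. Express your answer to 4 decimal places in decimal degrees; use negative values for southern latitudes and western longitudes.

longitude 77.1838°

Angular distance δ = d/R = 4025.8 / 3440.065 = 1.170269 rad.
With φ₁ = 66.5715° = 1.161892 rad and θ = 265° = 4.625123 rad:
sin φ₂ = sin φ₁ cos δ + cos φ₁ sin δ cos θ = (0.917557)(0.389904) + (0.397604)(0.920855)(-0.087156) = 0.325849
φ₂ = asin(0.325849) = 0.331909 rad = 19.0170°.
For the longitude increment, Δλ = atan2( sin θ sin δ cos φ₁, cos δ − sin φ₁ sin φ₂ ) = atan2(-0.364743, 0.090920) = -76.0031°.
λ₂ = λ₁ + Δλ = 77.1838°.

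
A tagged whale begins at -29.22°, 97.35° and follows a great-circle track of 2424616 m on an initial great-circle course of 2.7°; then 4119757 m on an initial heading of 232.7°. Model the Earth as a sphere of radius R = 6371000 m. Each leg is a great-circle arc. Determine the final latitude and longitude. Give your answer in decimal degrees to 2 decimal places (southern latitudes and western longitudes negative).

latitude -27.73°, longitude 65.58°

Apply the spherical direct solution leg by leg, carrying full precision between legs.
Leg 1: from (-29.22°, 97.35°), δ = 2424616/6371000 = 0.380571 rad, θ = 2.7° → φ = -7.44°, λ = 98.36°.
Leg 2: from (-7.44°, 98.36°), δ = 4119757/6371000 = 0.646642 rad, θ = 232.7° → φ = -27.73°, λ = 65.58°.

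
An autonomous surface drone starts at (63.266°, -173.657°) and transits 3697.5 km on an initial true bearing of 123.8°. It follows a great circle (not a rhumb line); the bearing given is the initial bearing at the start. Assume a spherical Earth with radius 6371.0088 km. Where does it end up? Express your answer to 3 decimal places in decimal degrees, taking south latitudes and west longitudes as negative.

latitude 37.564°, longitude -138.569°

Angular distance δ = d/R = 3697.5 / 6371.0088 = 0.580363 rad.
With φ₁ = 63.266° = 1.104200 rad and θ = 123.8° = 2.160718 rad:
sin φ₂ = sin φ₁ cos δ + cos φ₁ sin δ cos θ = (0.893105)(0.836263) + (0.449849)(0.548328)(-0.556296) = 0.609652
φ₂ = asin(0.609652) = 0.655622 rad = 37.564°.
Then Δλ = atan2(0.204975, 0.291780) = 0.612399 rad, from sin θ sin δ cos φ₁ over cos δ − sin φ₁ sin φ₂.
Hence λ₂ = -173.657° + 35.088° = -138.569°.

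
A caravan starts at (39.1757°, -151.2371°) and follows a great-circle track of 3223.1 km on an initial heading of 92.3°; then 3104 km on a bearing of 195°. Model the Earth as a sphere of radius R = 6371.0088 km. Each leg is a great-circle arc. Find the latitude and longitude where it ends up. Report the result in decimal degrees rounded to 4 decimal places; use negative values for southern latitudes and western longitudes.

Apply the spherical direct solution leg by leg, carrying full precision between legs.
Leg 1: from (39.1757°, -151.2371°), δ = 3223.1/6371.0088 = 0.505901 rad, θ = 92.3° → φ = 32.5134°, λ = -116.1933°.
Leg 2: from (32.5134°, -116.1933°), δ = 3104/6371.0088 = 0.487207 rad, θ = 195° → φ = 5.3721°, λ = -123.1837°.

latitude 5.3721°, longitude -123.1837°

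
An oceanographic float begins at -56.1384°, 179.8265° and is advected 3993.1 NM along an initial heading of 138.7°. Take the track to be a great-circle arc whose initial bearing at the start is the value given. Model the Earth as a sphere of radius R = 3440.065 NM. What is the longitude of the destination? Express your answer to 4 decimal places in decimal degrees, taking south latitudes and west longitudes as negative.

longitude -60.1349°

δ = 3993.1/3440.065 = 1.160763 rad (66.5068°).
With φ₁ = -56.1384° = -0.979800 rad and θ = 138.7° = 2.420772 rad:
Applying the spherical law of cosines for sides, sin φ₂ = sin φ₁ cos δ + cos φ₁ sin δ cos θ = -0.714922, so φ₂ = -45.6368°.
Δλ = atan2( sin θ sin δ cos φ₁ , cos δ − sin φ₁ sin φ₂ ) = atan2(0.337262, -0.195022) = 2.095069 rad = 120.0386°.
λ₂ = 179.8265° + 120.0386° = 299.8651°, normalized to (−180°, 180°] → -60.1349°.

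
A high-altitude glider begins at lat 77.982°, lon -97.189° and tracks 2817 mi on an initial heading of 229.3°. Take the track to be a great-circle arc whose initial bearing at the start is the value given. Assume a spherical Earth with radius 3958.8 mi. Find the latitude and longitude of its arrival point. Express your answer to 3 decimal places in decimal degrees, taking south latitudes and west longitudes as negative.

δ = 2817/3958.8 = 0.711579 rad (40.7705°).
Converting: φ₁ = 1.361043 rad, θ = 4.002040 rad.
sin φ₂ = sin φ₁ cos δ + cos φ₁ sin δ cos θ = (0.978082)(0.757332) + (0.208219)(0.653031)(-0.652098) = 0.652064
φ₂ = asin(0.652064) = 0.710304 rad = 40.697°.
Δλ = atan2( sin θ sin δ cos φ₁ , cos δ − sin φ₁ sin φ₂ ) = atan2(-0.103086, 0.119559) = -0.711546 rad = -40.769°.
λ₂ = λ₁ + Δλ = -137.958°.

latitude 40.697°, longitude -137.958°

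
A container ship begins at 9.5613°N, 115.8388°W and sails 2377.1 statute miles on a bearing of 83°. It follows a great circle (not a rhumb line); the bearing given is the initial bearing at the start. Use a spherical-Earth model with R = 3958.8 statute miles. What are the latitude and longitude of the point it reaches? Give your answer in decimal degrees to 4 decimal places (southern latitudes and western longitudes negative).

latitude 11.8266°, longitude -80.8810°

δ = 2377.1/3958.8 = 0.600460 rad (34.4038°).
With φ₁ = 9.5613° = 0.166876 rad and θ = 83° = 1.448623 rad:
Destination latitude: φ₂ = arcsin( sin φ₁ cos δ + cos φ₁ sin δ cos θ ) = arcsin(0.204950) = 11.8266°.
For the longitude increment, Δλ = atan2( sin θ sin δ cos φ₁, cos δ − sin φ₁ sin φ₂ ) = atan2(0.553020, 0.791033) = 34.9578°.
Hence λ₂ = -115.8388° + 34.9578° = -80.8810°.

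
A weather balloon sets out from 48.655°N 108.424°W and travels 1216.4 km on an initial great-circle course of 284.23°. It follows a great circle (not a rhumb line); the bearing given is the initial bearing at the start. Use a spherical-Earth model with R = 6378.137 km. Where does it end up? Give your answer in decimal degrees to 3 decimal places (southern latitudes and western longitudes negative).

The arc subtends δ = 1216.4/6378.137 = 0.190714 rad at the centre.
Start latitude φ₁ = 0.849190 rad; initial bearing θ = 4.960749 rad.
sin φ₂ = sin φ₁ cos δ + cos φ₁ sin δ cos θ = (0.750746)(0.981869) + (0.660592)(0.189560)(0.245815) = 0.767915
φ₂ = asin(0.767915) = 0.875580 rad = 50.167°.
Then Δλ = atan2(-0.121380, 0.405360) = -0.290939 rad, from sin θ sin δ cos φ₁ over cos δ − sin φ₁ sin φ₂.
λ₂ = -108.424° + -16.670° = -125.094°.

latitude 50.167°, longitude -125.094°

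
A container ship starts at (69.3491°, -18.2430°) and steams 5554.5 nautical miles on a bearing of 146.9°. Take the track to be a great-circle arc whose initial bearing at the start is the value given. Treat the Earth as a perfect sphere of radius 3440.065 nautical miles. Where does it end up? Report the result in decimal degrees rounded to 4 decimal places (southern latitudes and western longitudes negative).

latitude -19.6443°, longitude 17.1578°

δ = 5554.5/3440.065 = 1.614650 rad (92.5126°).
Converting: φ₁ = 1.210370 rad, θ = 2.563889 rad.
Destination latitude: φ₂ = arcsin( sin φ₁ cos δ + cos φ₁ sin δ cos θ ) = arcsin(-0.336179) = -19.6443°.
Δλ = atan2( sin θ sin δ cos φ₁ , cos δ − sin φ₁ sin φ₂ ) = atan2(0.192410, 0.270739) = 0.617861 rad = 35.4008°.
λ₂ = λ₁ + Δλ = 17.1578°.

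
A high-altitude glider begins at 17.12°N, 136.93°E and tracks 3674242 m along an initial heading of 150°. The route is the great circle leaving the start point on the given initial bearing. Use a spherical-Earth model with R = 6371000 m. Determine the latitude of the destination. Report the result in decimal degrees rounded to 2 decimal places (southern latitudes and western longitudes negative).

Central angle δ = d/R = 0.576714 rad.
Converting: φ₁ = 0.298800 rad, θ = 2.617994 rad.
Destination latitude: φ₂ = arcsin( sin φ₁ cos δ + cos φ₁ sin δ cos θ ) = arcsin(-0.204534) = -11.80°.
Δλ = atan2( sin θ sin δ cos φ₁ , cos δ − sin φ₁ sin φ₂ ) = atan2(0.260556, 0.898469) = 0.282257 rad = 16.17°.
λ₂ = 136.93° + 16.17° = 153.10°.

latitude -11.80°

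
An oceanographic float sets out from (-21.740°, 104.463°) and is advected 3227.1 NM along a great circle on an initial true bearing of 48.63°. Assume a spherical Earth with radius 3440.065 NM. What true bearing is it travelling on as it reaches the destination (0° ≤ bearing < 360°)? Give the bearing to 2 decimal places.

final bearing 46.49°

Angular distance δ = d/R = 3227.1 / 3440.065 = 0.938093 rad.
Start latitude φ₁ = -0.379435 rad; initial bearing θ = 0.848754 rad.
Applying the spherical law of cosines for sides, sin φ₂ = sin φ₁ cos δ + cos φ₁ sin δ cos θ = 0.276052, so φ₂ = 16.025°.
For the longitude increment, Δλ = atan2( sin θ sin δ cos φ₁, cos δ − sin φ₁ sin φ₂ ) = atan2(0.562148, 0.693576) = 39.025°.
Hence λ₂ = 104.463° + 39.025° = 143.488°.
The forward bearing on arrival equals the back-azimuth from the destination plus 180°.
Back-azimuth from P₂ (16.02°, 143.49°) to P₁ (-21.74°, 104.46°), with Δλ' = λ₁ − λ₂ = -39.03°: atan2( sin Δλ' cos φ₁ , cos φ₂ sin φ₁ − sin φ₂ cos φ₁ cos Δλ' ) = 226.49°.
Final bearing = (226.49° + 180°) mod 360° = 46.49°.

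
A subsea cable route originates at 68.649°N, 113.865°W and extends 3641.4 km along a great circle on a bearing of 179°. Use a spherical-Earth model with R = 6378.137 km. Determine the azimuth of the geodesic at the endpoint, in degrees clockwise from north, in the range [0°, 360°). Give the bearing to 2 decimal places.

final bearing 179.55°

Angular distance δ = d/R = 3641.4 / 6378.137 = 0.570919 rad.
Start latitude φ₁ = 1.198151 rad; initial bearing θ = 3.124139 rad.
Applying the spherical law of cosines for sides, sin φ₂ = sin φ₁ cos δ + cos φ₁ sin δ cos θ = 0.586936, so φ₂ = 35.940°.
Δλ = atan2( sin θ sin δ cos φ₁ , cos δ − sin φ₁ sin φ₂ ) = atan2(0.003434, 0.294752) = 0.011649 rad = 0.667°.
Hence λ₂ = -113.865° + 0.667° = -113.198°.
The forward bearing on arrival equals the back-azimuth from the destination plus 180°.
Back-azimuth from P₂ (35.94°, -113.20°) to P₁ (68.65°, -113.86°), with Δλ' = λ₁ − λ₂ = -0.67°: atan2( sin Δλ' cos φ₁ , cos φ₂ sin φ₁ − sin φ₂ cos φ₁ cos Δλ' ) = 359.55°.
Final bearing = (359.55° + 180°) mod 360° = 179.55°.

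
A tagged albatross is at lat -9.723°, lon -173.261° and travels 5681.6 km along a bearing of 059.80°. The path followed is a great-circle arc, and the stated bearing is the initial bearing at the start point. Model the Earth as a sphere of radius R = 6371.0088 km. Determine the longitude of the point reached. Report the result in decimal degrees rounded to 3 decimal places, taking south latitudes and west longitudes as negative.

longitude -128.790°

The arc subtends δ = 5681.6/6371.0088 = 0.891790 rad at the centre.
Start latitude φ₁ = -0.169698 rad; initial bearing θ = 1.043707 rad.
Applying the spherical law of cosines for sides, sin φ₂ = sin φ₁ cos δ + cos φ₁ sin δ cos θ = 0.279762, so φ₂ = 16.246°.
Δλ = atan2( sin θ sin δ cos φ₁ , cos δ − sin φ₁ sin φ₂ ) = atan2(0.662915, 0.675268) = 0.776167 rad = 44.471°.
Hence λ₂ = -173.261° + 44.471° = -128.790°.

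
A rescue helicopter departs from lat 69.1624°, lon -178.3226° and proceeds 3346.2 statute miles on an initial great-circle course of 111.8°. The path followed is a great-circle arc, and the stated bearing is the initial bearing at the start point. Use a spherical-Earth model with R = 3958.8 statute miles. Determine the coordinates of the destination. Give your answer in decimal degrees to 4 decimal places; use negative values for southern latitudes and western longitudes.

latitude 31.4200°, longitude -123.8345°

Central angle δ = d/R = 0.845256 rad.
Start latitude φ₁ = 1.207112 rad; initial bearing θ = 1.951278 rad.
Destination latitude: φ₂ = arcsin( sin φ₁ cos δ + cos φ₁ sin δ cos θ ) = arcsin(0.521307) = 31.4200°.
Then Δλ = atan2(0.247097, 0.176330) = 0.950998 rad, from sin θ sin δ cos φ₁ over cos δ − sin φ₁ sin φ₂.
λ₂ = λ₁ + Δλ = -123.8345°.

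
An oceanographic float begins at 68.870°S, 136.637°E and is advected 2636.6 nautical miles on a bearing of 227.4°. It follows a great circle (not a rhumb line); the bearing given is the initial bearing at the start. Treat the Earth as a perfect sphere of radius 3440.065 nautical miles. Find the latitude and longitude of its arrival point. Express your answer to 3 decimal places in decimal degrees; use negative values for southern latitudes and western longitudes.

Central angle δ = d/R = 0.766439 rad.
Converting: φ₁ = -1.202008 rad, θ = 3.968879 rad.
sin φ₂ = sin φ₁ cos δ + cos φ₁ sin δ cos θ = (-0.932765)(0.720385) + (0.360485)(0.693574)(-0.676876) = -0.841185
φ₂ = asin(-0.841185) = -0.999470 rad = -57.265°.
Then Δλ = atan2(-0.184041, -0.064243) = -1.906638 rad, from sin θ sin δ cos φ₁ over cos δ − sin φ₁ sin φ₂.
λ₂ = λ₁ + Δλ = 27.395°.

latitude -57.265°, longitude 27.395°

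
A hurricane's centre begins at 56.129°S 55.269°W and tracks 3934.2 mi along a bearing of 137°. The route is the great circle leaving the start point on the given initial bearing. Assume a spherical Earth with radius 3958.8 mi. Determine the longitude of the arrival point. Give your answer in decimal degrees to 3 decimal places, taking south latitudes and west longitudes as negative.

longitude 54.452°

The arc subtends δ = 3934.2/3958.8 = 0.993786 rad at the centre.
With φ₁ = -56.129° = -0.979636 rad and θ = 137° = 2.391101 rad:
Applying the spherical law of cosines for sides, sin φ₂ = sin φ₁ cos δ + cos φ₁ sin δ cos θ = -0.794553, so φ₂ = -52.613°.
Δλ = atan2( sin θ sin δ cos φ₁ , cos δ − sin φ₁ sin φ₂ ) = atan2(0.318556, -0.114192) = 1.914994 rad = 109.721°.
λ₂ = λ₁ + Δλ = 54.452°.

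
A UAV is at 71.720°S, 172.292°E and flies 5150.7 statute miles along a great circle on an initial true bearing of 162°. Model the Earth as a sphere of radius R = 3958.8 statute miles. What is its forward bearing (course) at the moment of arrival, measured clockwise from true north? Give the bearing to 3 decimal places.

final bearing 6.616°

The arc subtends δ = 5150.7/3958.8 = 1.301076 rad at the centre.
Start latitude φ₁ = -1.251750 rad; initial bearing θ = 2.827433 rad.
Destination latitude: φ₂ = arcsin( sin φ₁ cos δ + cos φ₁ sin δ cos θ ) = arcsin(-0.540539) = -32.720°.
Δλ = atan2( sin θ sin δ cos φ₁ , cos δ − sin φ₁ sin φ₂ ) = atan2(0.093422, -0.246799) = 2.779726 rad = 159.267°.
λ₂ = 172.292° + 159.267° = 331.559°, normalized to (−180°, 180°] → -28.441°.
The forward bearing on arrival equals the back-azimuth from the destination plus 180°.
Back-azimuth from P₂ (-32.720°, -28.441°) to P₁ (-71.720°, 172.292°), with Δλ' = λ₁ − λ₂ = 200.733°: atan2( sin Δλ' cos φ₁ , cos φ₂ sin φ₁ − sin φ₂ cos φ₁ cos Δλ' ) = 186.616°.
Final bearing = (186.616° + 180°) mod 360° = 6.616°.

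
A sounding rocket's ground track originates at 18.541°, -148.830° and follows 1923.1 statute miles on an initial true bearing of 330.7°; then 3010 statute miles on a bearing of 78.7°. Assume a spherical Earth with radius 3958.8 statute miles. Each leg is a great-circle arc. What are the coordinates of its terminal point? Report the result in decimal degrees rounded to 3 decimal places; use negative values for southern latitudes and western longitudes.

Apply the spherical direct solution leg by leg, carrying full precision between legs.
Leg 1: from (18.541°, -148.830°), δ = 1923.1/3958.8 = 0.485779 rad, θ = 330.7° → φ = 41.854°, λ = -166.694°.
Leg 2: from (41.854°, -166.694°), δ = 3010/3958.8 = 0.760331 rad, θ = 78.7° → φ = 35.737°, λ = -110.331°.

latitude 35.737°, longitude -110.331°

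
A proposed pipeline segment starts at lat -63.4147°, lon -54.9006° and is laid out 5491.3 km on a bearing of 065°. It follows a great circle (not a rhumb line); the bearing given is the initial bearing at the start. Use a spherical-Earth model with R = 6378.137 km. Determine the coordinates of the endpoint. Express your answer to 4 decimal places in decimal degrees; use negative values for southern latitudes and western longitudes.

latitude -26.0627°, longitude -4.9744°

δ = 5491.3/6378.137 = 0.860957 rad (49.3292°).
With φ₁ = -63.4147° = -1.106795 rad and θ = 65° = 1.134464 rad:
Applying the spherical law of cosines for sides, sin φ₂ = sin φ₁ cos δ + cos φ₁ sin δ cos θ = -0.439354, so φ₂ = -26.0627°.
Then Δλ = atan2(0.307634, 0.258811) = 0.871376 rad, from sin θ sin δ cos φ₁ over cos δ − sin φ₁ sin φ₂.
λ₂ = λ₁ + Δλ = -4.9744°.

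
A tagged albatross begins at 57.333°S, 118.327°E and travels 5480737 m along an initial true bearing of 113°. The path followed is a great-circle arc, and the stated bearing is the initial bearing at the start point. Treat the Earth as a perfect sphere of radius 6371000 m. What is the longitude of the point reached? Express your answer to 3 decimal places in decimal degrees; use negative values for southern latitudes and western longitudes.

longitude -160.048°

δ = 5480737/6371000 = 0.860263 rad (49.2895°).
Converting: φ₁ = -1.000650 rad, θ = 1.972222 rad.
sin φ₂ = sin φ₁ cos δ + cos φ₁ sin δ cos θ = (-0.841822)(0.652238) + (0.539756)(0.758014)(-0.390731) = -0.708933
φ₂ = asin(-0.708933) = -0.787984 rad = -45.148°.
For the longitude increment, Δλ = atan2( sin θ sin δ cos φ₁, cos δ − sin φ₁ sin φ₂ ) = atan2(0.376618, 0.055443) = 81.625°.
λ₂ = 118.327° + 81.625° = 199.952°, normalized to (−180°, 180°] → -160.048°.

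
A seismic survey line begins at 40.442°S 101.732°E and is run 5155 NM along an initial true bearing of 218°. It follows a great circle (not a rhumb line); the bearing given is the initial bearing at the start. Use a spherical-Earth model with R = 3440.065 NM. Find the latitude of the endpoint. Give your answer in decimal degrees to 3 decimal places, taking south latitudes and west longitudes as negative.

latitude -40.166°

The arc subtends δ = 5155/3440.065 = 1.498518 rad at the centre.
Converting: φ₁ = -0.705846 rad, θ = 3.804818 rad.
Applying the spherical law of cosines for sides, sin φ₂ = sin φ₁ cos δ + cos φ₁ sin δ cos θ = -0.645004, so φ₂ = -40.166°.
For the longitude increment, Δλ = atan2( sin θ sin δ cos φ₁, cos δ − sin φ₁ sin φ₂ ) = atan2(-0.467334, -0.346185) = -126.530°.
λ₂ = λ₁ + Δλ = -24.798°.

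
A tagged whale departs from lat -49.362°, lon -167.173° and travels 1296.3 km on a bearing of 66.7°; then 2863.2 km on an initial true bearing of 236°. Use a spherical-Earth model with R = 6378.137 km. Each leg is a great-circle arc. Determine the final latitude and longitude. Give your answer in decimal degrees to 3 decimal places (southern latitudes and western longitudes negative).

latitude -52.950°, longitude 171.026°

Apply the spherical direct solution leg by leg, carrying full precision between legs.
Leg 1: from (-49.362°, -167.173°), δ = 1296.3/6378.137 = 0.203241 rad, θ = 66.7° → φ = -43.727°, λ = -152.308°.
Leg 2: from (-43.727°, -152.308°), δ = 2863.2/6378.137 = 0.448909 rad, θ = 236° → φ = -52.950°, λ = 171.026°.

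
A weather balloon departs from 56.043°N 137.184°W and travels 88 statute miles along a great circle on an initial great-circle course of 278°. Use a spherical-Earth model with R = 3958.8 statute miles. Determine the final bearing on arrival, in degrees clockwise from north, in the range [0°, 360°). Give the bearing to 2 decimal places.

δ = 88/3958.8 = 0.022229 rad (1.2736°).
Converting: φ₁ = 0.978135 rad, θ = 4.852015 rad.
Destination latitude: φ₂ = arcsin( sin φ₁ cos δ + cos φ₁ sin δ cos θ ) = arcsin(0.830980) = 56.200°.
For the longitude increment, Δλ = atan2( sin θ sin δ cos φ₁, cos δ − sin φ₁ sin φ₂ ) = atan2(-0.012295, 0.310491) = -2.268°.
Hence λ₂ = -137.184° + -2.268° = -139.452°.
The forward bearing on arrival equals the back-azimuth from the destination plus 180°.
Back-azimuth from P₂ (56.20°, -139.45°) to P₁ (56.04°, -137.18°), with Δλ' = λ₁ − λ₂ = 2.27°: atan2( sin Δλ' cos φ₁ , cos φ₂ sin φ₁ − sin φ₂ cos φ₁ cos Δλ' ) = 96.12°.
Final bearing = (96.12° + 180°) mod 360° = 276.12°.

final bearing 276.12°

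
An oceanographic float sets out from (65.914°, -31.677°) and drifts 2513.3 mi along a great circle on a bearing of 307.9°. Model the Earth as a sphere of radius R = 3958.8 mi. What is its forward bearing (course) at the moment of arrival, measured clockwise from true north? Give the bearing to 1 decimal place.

final bearing 223.5°

Angular distance δ = d/R = 2513.3 / 3958.8 = 0.634864 rad.
Converting: φ₁ = 1.150416 rad, θ = 5.373869 rad.
Applying the spherical law of cosines for sides, sin φ₂ = sin φ₁ cos δ + cos φ₁ sin δ cos θ = 0.883730, so φ₂ = 62.096°.
Then Δλ = atan2(-0.190986, -0.001634) = -1.579354 rad, from sin θ sin δ cos φ₁ over cos δ − sin φ₁ sin φ₂.
λ₂ = -31.677° + -90.490° = -122.167°.
The forward bearing on arrival equals the back-azimuth from the destination plus 180°.
Back-azimuth from P₂ (62.1°, -122.2°) to P₁ (65.9°, -31.7°), with Δλ' = λ₁ − λ₂ = 90.5°: atan2( sin Δλ' cos φ₁ , cos φ₂ sin φ₁ − sin φ₂ cos φ₁ cos Δλ' ) = 43.5°.
Final bearing = (43.5° + 180°) mod 360° = 223.5°.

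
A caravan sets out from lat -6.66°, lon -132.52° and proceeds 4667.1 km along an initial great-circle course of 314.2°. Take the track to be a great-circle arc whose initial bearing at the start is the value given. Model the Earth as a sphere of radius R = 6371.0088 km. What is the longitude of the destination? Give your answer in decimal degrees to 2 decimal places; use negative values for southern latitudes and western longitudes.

longitude -163.69°

δ = 4667.1/6371.0088 = 0.732553 rad (41.9722°).
Converting: φ₁ = -0.116239 rad, θ = 5.483825 rad.
Applying the spherical law of cosines for sides, sin φ₂ = sin φ₁ cos δ + cos φ₁ sin δ cos θ = 0.376871, so φ₂ = 22.14°.
Then Δλ = atan2(-0.476213, 0.787178) = -0.544060 rad, from sin θ sin δ cos φ₁ over cos δ − sin φ₁ sin φ₂.
Hence λ₂ = -132.52° + -31.17° = -163.69°.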